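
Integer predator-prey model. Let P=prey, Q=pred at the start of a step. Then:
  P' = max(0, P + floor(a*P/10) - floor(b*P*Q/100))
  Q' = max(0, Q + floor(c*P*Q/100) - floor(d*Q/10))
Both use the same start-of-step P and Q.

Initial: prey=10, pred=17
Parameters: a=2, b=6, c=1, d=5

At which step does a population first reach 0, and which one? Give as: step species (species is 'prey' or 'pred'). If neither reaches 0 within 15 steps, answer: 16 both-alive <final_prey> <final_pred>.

Step 1: prey: 10+2-10=2; pred: 17+1-8=10
Step 2: prey: 2+0-1=1; pred: 10+0-5=5
Step 3: prey: 1+0-0=1; pred: 5+0-2=3
Step 4: prey: 1+0-0=1; pred: 3+0-1=2
Step 5: prey: 1+0-0=1; pred: 2+0-1=1
Step 6: prey: 1+0-0=1; pred: 1+0-0=1
Steps 7-15: state stable at prey=1, pred=1 (no change)
No extinction within 15 steps

Answer: 16 both-alive 1 1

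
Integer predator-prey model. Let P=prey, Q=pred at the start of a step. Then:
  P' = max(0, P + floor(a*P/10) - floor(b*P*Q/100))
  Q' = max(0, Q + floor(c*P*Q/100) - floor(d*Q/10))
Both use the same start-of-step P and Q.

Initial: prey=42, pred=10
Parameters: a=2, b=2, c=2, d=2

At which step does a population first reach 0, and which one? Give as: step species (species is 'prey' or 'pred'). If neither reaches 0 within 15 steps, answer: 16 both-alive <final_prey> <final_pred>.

Answer: 6 prey

Derivation:
Step 1: prey: 42+8-8=42; pred: 10+8-2=16
Step 2: prey: 42+8-13=37; pred: 16+13-3=26
Step 3: prey: 37+7-19=25; pred: 26+19-5=40
Step 4: prey: 25+5-20=10; pred: 40+20-8=52
Step 5: prey: 10+2-10=2; pred: 52+10-10=52
Step 6: prey: 2+0-2=0; pred: 52+2-10=44
First extinction: prey at step 6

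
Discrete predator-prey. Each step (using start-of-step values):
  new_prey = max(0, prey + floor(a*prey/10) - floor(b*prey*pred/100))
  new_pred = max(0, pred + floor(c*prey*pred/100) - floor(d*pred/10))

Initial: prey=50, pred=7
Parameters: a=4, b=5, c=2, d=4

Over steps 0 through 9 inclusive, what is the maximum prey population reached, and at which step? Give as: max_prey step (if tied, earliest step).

Step 1: prey: 50+20-17=53; pred: 7+7-2=12
Step 2: prey: 53+21-31=43; pred: 12+12-4=20
Step 3: prey: 43+17-43=17; pred: 20+17-8=29
Step 4: prey: 17+6-24=0; pred: 29+9-11=27
Step 5: prey: 0+0-0=0; pred: 27+0-10=17
Step 6: prey: 0+0-0=0; pred: 17+0-6=11
Step 7: prey: 0+0-0=0; pred: 11+0-4=7
Step 8: prey: 0+0-0=0; pred: 7+0-2=5
Step 9: prey: 0+0-0=0; pred: 5+0-2=3
Max prey = 53 at step 1

Answer: 53 1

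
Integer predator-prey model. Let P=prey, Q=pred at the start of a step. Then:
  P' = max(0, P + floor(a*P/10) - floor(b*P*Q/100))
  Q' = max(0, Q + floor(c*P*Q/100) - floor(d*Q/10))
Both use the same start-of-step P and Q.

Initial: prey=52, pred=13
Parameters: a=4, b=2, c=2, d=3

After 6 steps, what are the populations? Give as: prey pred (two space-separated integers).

Answer: 0 50

Derivation:
Step 1: prey: 52+20-13=59; pred: 13+13-3=23
Step 2: prey: 59+23-27=55; pred: 23+27-6=44
Step 3: prey: 55+22-48=29; pred: 44+48-13=79
Step 4: prey: 29+11-45=0; pred: 79+45-23=101
Step 5: prey: 0+0-0=0; pred: 101+0-30=71
Step 6: prey: 0+0-0=0; pred: 71+0-21=50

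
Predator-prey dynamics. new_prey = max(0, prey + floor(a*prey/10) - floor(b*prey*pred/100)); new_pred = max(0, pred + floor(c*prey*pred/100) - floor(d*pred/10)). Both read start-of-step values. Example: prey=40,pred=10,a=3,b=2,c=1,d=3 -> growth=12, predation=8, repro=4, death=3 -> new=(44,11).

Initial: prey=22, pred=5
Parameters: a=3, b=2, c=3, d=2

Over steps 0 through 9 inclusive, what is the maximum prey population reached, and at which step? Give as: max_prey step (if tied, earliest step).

Answer: 33 3

Derivation:
Step 1: prey: 22+6-2=26; pred: 5+3-1=7
Step 2: prey: 26+7-3=30; pred: 7+5-1=11
Step 3: prey: 30+9-6=33; pred: 11+9-2=18
Step 4: prey: 33+9-11=31; pred: 18+17-3=32
Step 5: prey: 31+9-19=21; pred: 32+29-6=55
Step 6: prey: 21+6-23=4; pred: 55+34-11=78
Step 7: prey: 4+1-6=0; pred: 78+9-15=72
Step 8: prey: 0+0-0=0; pred: 72+0-14=58
Step 9: prey: 0+0-0=0; pred: 58+0-11=47
Max prey = 33 at step 3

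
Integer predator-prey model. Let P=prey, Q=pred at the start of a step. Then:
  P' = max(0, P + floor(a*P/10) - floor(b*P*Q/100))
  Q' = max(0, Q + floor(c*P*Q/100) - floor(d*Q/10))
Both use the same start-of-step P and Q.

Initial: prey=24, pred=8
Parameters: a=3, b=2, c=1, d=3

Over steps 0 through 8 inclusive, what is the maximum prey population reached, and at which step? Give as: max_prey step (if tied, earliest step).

Step 1: prey: 24+7-3=28; pred: 8+1-2=7
Step 2: prey: 28+8-3=33; pred: 7+1-2=6
Step 3: prey: 33+9-3=39; pred: 6+1-1=6
Step 4: prey: 39+11-4=46; pred: 6+2-1=7
Step 5: prey: 46+13-6=53; pred: 7+3-2=8
Step 6: prey: 53+15-8=60; pred: 8+4-2=10
Step 7: prey: 60+18-12=66; pred: 10+6-3=13
Step 8: prey: 66+19-17=68; pred: 13+8-3=18
Max prey = 68 at step 8

Answer: 68 8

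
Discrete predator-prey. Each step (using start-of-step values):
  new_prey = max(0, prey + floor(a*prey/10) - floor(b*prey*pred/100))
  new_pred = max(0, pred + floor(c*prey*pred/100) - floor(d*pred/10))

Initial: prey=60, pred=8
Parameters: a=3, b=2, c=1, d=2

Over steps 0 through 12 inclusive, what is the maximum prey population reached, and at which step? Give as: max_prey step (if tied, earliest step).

Step 1: prey: 60+18-9=69; pred: 8+4-1=11
Step 2: prey: 69+20-15=74; pred: 11+7-2=16
Step 3: prey: 74+22-23=73; pred: 16+11-3=24
Step 4: prey: 73+21-35=59; pred: 24+17-4=37
Step 5: prey: 59+17-43=33; pred: 37+21-7=51
Step 6: prey: 33+9-33=9; pred: 51+16-10=57
Step 7: prey: 9+2-10=1; pred: 57+5-11=51
Step 8: prey: 1+0-1=0; pred: 51+0-10=41
Step 9: prey: 0+0-0=0; pred: 41+0-8=33
Step 10: prey: 0+0-0=0; pred: 33+0-6=27
Step 11: prey: 0+0-0=0; pred: 27+0-5=22
Step 12: prey: 0+0-0=0; pred: 22+0-4=18
Max prey = 74 at step 2

Answer: 74 2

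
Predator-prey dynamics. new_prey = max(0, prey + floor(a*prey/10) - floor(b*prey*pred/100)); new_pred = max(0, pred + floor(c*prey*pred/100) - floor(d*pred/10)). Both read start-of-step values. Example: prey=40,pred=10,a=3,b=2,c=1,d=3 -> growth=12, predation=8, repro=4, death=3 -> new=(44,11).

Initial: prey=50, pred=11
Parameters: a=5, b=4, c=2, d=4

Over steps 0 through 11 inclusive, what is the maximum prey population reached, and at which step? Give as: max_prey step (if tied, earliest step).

Step 1: prey: 50+25-22=53; pred: 11+11-4=18
Step 2: prey: 53+26-38=41; pred: 18+19-7=30
Step 3: prey: 41+20-49=12; pred: 30+24-12=42
Step 4: prey: 12+6-20=0; pred: 42+10-16=36
Step 5: prey: 0+0-0=0; pred: 36+0-14=22
Step 6: prey: 0+0-0=0; pred: 22+0-8=14
Step 7: prey: 0+0-0=0; pred: 14+0-5=9
Step 8: prey: 0+0-0=0; pred: 9+0-3=6
Step 9: prey: 0+0-0=0; pred: 6+0-2=4
Step 10: prey: 0+0-0=0; pred: 4+0-1=3
Step 11: prey: 0+0-0=0; pred: 3+0-1=2
Max prey = 53 at step 1

Answer: 53 1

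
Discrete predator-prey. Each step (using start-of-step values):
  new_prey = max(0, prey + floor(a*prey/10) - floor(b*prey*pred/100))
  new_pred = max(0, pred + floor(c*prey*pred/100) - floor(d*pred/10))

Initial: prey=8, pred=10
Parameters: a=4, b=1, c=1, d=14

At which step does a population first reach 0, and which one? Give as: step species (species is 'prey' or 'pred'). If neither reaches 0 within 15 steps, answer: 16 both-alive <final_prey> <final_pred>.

Answer: 1 pred

Derivation:
Step 1: prey: 8+3-0=11; pred: 10+0-14=0
First extinction: pred at step 1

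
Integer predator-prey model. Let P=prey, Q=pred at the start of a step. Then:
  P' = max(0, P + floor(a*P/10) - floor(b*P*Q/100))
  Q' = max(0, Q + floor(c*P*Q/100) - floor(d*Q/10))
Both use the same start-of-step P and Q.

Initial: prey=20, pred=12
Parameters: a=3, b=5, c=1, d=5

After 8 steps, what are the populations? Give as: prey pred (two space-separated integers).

Answer: 35 1

Derivation:
Step 1: prey: 20+6-12=14; pred: 12+2-6=8
Step 2: prey: 14+4-5=13; pred: 8+1-4=5
Step 3: prey: 13+3-3=13; pred: 5+0-2=3
Step 4: prey: 13+3-1=15; pred: 3+0-1=2
Step 5: prey: 15+4-1=18; pred: 2+0-1=1
Step 6: prey: 18+5-0=23; pred: 1+0-0=1
Step 7: prey: 23+6-1=28; pred: 1+0-0=1
Step 8: prey: 28+8-1=35; pred: 1+0-0=1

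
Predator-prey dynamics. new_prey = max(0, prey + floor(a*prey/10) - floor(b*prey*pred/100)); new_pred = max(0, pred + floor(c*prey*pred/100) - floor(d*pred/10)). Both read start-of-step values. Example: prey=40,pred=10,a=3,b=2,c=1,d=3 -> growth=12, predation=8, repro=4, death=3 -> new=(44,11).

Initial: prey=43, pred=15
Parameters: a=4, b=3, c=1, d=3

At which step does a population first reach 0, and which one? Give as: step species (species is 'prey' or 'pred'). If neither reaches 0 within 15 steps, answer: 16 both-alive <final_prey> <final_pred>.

Answer: 16 both-alive 39 6

Derivation:
Step 1: prey: 43+17-19=41; pred: 15+6-4=17
Step 2: prey: 41+16-20=37; pred: 17+6-5=18
Step 3: prey: 37+14-19=32; pred: 18+6-5=19
Step 4: prey: 32+12-18=26; pred: 19+6-5=20
Step 5: prey: 26+10-15=21; pred: 20+5-6=19
Step 6: prey: 21+8-11=18; pred: 19+3-5=17
Step 7: prey: 18+7-9=16; pred: 17+3-5=15
Step 8: prey: 16+6-7=15; pred: 15+2-4=13
Step 9: prey: 15+6-5=16; pred: 13+1-3=11
Step 10: prey: 16+6-5=17; pred: 11+1-3=9
Step 11: prey: 17+6-4=19; pred: 9+1-2=8
Step 12: prey: 19+7-4=22; pred: 8+1-2=7
Step 13: prey: 22+8-4=26; pred: 7+1-2=6
Step 14: prey: 26+10-4=32; pred: 6+1-1=6
Step 15: prey: 32+12-5=39; pred: 6+1-1=6
No extinction within 15 steps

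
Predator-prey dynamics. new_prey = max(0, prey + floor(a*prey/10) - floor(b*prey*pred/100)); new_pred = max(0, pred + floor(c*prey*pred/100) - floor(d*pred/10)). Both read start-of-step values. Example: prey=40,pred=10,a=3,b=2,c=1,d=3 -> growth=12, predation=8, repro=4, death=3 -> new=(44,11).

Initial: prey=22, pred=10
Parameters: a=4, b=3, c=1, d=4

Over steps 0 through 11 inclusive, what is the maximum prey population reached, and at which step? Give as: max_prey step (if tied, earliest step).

Answer: 117 9

Derivation:
Step 1: prey: 22+8-6=24; pred: 10+2-4=8
Step 2: prey: 24+9-5=28; pred: 8+1-3=6
Step 3: prey: 28+11-5=34; pred: 6+1-2=5
Step 4: prey: 34+13-5=42; pred: 5+1-2=4
Step 5: prey: 42+16-5=53; pred: 4+1-1=4
Step 6: prey: 53+21-6=68; pred: 4+2-1=5
Step 7: prey: 68+27-10=85; pred: 5+3-2=6
Step 8: prey: 85+34-15=104; pred: 6+5-2=9
Step 9: prey: 104+41-28=117; pred: 9+9-3=15
Step 10: prey: 117+46-52=111; pred: 15+17-6=26
Step 11: prey: 111+44-86=69; pred: 26+28-10=44
Max prey = 117 at step 9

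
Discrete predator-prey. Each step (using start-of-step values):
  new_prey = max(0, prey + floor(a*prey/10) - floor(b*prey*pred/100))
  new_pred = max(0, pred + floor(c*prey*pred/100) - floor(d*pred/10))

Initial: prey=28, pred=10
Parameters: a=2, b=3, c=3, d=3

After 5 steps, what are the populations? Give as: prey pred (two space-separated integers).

Step 1: prey: 28+5-8=25; pred: 10+8-3=15
Step 2: prey: 25+5-11=19; pred: 15+11-4=22
Step 3: prey: 19+3-12=10; pred: 22+12-6=28
Step 4: prey: 10+2-8=4; pred: 28+8-8=28
Step 5: prey: 4+0-3=1; pred: 28+3-8=23

Answer: 1 23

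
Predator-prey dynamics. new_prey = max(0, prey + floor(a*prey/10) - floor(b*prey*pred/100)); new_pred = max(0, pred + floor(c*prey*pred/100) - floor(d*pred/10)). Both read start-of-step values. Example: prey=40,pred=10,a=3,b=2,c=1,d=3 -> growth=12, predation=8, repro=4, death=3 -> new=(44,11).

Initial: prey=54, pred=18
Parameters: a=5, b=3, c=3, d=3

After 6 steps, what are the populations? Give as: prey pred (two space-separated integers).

Step 1: prey: 54+27-29=52; pred: 18+29-5=42
Step 2: prey: 52+26-65=13; pred: 42+65-12=95
Step 3: prey: 13+6-37=0; pred: 95+37-28=104
Step 4: prey: 0+0-0=0; pred: 104+0-31=73
Step 5: prey: 0+0-0=0; pred: 73+0-21=52
Step 6: prey: 0+0-0=0; pred: 52+0-15=37

Answer: 0 37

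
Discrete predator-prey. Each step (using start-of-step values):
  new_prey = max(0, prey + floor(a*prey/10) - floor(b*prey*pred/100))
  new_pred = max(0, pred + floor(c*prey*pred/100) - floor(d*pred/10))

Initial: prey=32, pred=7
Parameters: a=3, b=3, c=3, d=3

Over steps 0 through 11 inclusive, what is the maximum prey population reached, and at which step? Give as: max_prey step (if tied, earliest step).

Answer: 35 1

Derivation:
Step 1: prey: 32+9-6=35; pred: 7+6-2=11
Step 2: prey: 35+10-11=34; pred: 11+11-3=19
Step 3: prey: 34+10-19=25; pred: 19+19-5=33
Step 4: prey: 25+7-24=8; pred: 33+24-9=48
Step 5: prey: 8+2-11=0; pred: 48+11-14=45
Step 6: prey: 0+0-0=0; pred: 45+0-13=32
Step 7: prey: 0+0-0=0; pred: 32+0-9=23
Step 8: prey: 0+0-0=0; pred: 23+0-6=17
Step 9: prey: 0+0-0=0; pred: 17+0-5=12
Step 10: prey: 0+0-0=0; pred: 12+0-3=9
Step 11: prey: 0+0-0=0; pred: 9+0-2=7
Max prey = 35 at step 1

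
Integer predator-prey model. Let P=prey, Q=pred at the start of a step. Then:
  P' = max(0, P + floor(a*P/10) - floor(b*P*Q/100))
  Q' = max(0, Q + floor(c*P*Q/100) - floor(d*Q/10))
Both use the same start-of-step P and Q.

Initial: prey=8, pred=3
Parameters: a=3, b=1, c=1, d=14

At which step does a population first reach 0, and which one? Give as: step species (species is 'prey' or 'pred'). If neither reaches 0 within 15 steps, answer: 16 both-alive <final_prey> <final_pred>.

Step 1: prey: 8+2-0=10; pred: 3+0-4=0
First extinction: pred at step 1

Answer: 1 pred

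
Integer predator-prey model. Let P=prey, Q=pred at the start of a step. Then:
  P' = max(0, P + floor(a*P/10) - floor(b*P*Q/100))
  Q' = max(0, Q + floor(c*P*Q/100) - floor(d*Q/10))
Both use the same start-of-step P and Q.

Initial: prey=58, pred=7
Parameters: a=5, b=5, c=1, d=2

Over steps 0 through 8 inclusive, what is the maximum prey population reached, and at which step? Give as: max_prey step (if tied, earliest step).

Step 1: prey: 58+29-20=67; pred: 7+4-1=10
Step 2: prey: 67+33-33=67; pred: 10+6-2=14
Step 3: prey: 67+33-46=54; pred: 14+9-2=21
Step 4: prey: 54+27-56=25; pred: 21+11-4=28
Step 5: prey: 25+12-35=2; pred: 28+7-5=30
Step 6: prey: 2+1-3=0; pred: 30+0-6=24
Step 7: prey: 0+0-0=0; pred: 24+0-4=20
Step 8: prey: 0+0-0=0; pred: 20+0-4=16
Max prey = 67 at step 1

Answer: 67 1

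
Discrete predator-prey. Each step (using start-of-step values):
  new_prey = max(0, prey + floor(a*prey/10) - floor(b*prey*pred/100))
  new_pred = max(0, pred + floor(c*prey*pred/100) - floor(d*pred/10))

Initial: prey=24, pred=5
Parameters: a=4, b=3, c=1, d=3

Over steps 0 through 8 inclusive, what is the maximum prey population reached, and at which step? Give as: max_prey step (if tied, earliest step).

Answer: 92 7

Derivation:
Step 1: prey: 24+9-3=30; pred: 5+1-1=5
Step 2: prey: 30+12-4=38; pred: 5+1-1=5
Step 3: prey: 38+15-5=48; pred: 5+1-1=5
Step 4: prey: 48+19-7=60; pred: 5+2-1=6
Step 5: prey: 60+24-10=74; pred: 6+3-1=8
Step 6: prey: 74+29-17=86; pred: 8+5-2=11
Step 7: prey: 86+34-28=92; pred: 11+9-3=17
Step 8: prey: 92+36-46=82; pred: 17+15-5=27
Max prey = 92 at step 7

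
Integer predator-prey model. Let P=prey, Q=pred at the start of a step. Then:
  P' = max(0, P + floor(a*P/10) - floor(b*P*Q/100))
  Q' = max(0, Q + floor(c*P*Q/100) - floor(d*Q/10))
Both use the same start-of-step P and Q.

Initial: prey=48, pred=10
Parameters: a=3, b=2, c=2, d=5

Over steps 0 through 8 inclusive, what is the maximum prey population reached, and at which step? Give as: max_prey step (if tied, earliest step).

Step 1: prey: 48+14-9=53; pred: 10+9-5=14
Step 2: prey: 53+15-14=54; pred: 14+14-7=21
Step 3: prey: 54+16-22=48; pred: 21+22-10=33
Step 4: prey: 48+14-31=31; pred: 33+31-16=48
Step 5: prey: 31+9-29=11; pred: 48+29-24=53
Step 6: prey: 11+3-11=3; pred: 53+11-26=38
Step 7: prey: 3+0-2=1; pred: 38+2-19=21
Step 8: prey: 1+0-0=1; pred: 21+0-10=11
Max prey = 54 at step 2

Answer: 54 2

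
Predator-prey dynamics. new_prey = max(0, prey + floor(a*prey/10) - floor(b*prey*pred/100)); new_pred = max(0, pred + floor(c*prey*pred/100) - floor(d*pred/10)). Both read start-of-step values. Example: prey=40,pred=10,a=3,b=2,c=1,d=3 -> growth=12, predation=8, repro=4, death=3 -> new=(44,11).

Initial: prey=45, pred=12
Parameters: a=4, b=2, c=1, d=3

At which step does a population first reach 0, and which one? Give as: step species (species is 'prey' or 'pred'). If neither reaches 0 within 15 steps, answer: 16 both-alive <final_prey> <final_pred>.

Step 1: prey: 45+18-10=53; pred: 12+5-3=14
Step 2: prey: 53+21-14=60; pred: 14+7-4=17
Step 3: prey: 60+24-20=64; pred: 17+10-5=22
Step 4: prey: 64+25-28=61; pred: 22+14-6=30
Step 5: prey: 61+24-36=49; pred: 30+18-9=39
Step 6: prey: 49+19-38=30; pred: 39+19-11=47
Step 7: prey: 30+12-28=14; pred: 47+14-14=47
Step 8: prey: 14+5-13=6; pred: 47+6-14=39
Step 9: prey: 6+2-4=4; pred: 39+2-11=30
Step 10: prey: 4+1-2=3; pred: 30+1-9=22
Step 11: prey: 3+1-1=3; pred: 22+0-6=16
Step 12: prey: 3+1-0=4; pred: 16+0-4=12
Step 13: prey: 4+1-0=5; pred: 12+0-3=9
Step 14: prey: 5+2-0=7; pred: 9+0-2=7
Step 15: prey: 7+2-0=9; pred: 7+0-2=5
No extinction within 15 steps

Answer: 16 both-alive 9 5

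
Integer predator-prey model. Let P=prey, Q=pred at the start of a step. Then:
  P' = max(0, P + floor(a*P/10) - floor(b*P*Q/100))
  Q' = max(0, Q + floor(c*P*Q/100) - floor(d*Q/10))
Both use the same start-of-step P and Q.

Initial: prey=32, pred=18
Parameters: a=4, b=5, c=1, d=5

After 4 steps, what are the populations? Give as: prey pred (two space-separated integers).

Step 1: prey: 32+12-28=16; pred: 18+5-9=14
Step 2: prey: 16+6-11=11; pred: 14+2-7=9
Step 3: prey: 11+4-4=11; pred: 9+0-4=5
Step 4: prey: 11+4-2=13; pred: 5+0-2=3

Answer: 13 3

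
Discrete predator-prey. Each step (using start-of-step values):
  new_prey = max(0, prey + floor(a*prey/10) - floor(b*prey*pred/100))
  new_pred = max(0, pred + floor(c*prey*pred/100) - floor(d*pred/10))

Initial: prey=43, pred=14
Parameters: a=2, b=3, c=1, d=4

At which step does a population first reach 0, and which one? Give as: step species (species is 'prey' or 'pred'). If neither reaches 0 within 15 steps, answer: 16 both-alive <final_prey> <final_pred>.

Answer: 16 both-alive 46 2

Derivation:
Step 1: prey: 43+8-18=33; pred: 14+6-5=15
Step 2: prey: 33+6-14=25; pred: 15+4-6=13
Step 3: prey: 25+5-9=21; pred: 13+3-5=11
Step 4: prey: 21+4-6=19; pred: 11+2-4=9
Step 5: prey: 19+3-5=17; pred: 9+1-3=7
Step 6: prey: 17+3-3=17; pred: 7+1-2=6
Step 7: prey: 17+3-3=17; pred: 6+1-2=5
Step 8: prey: 17+3-2=18; pred: 5+0-2=3
Step 9: prey: 18+3-1=20; pred: 3+0-1=2
Step 10: prey: 20+4-1=23; pred: 2+0-0=2
Step 11: prey: 23+4-1=26; pred: 2+0-0=2
Step 12: prey: 26+5-1=30; pred: 2+0-0=2
Step 13: prey: 30+6-1=35; pred: 2+0-0=2
Step 14: prey: 35+7-2=40; pred: 2+0-0=2
Step 15: prey: 40+8-2=46; pred: 2+0-0=2
No extinction within 15 steps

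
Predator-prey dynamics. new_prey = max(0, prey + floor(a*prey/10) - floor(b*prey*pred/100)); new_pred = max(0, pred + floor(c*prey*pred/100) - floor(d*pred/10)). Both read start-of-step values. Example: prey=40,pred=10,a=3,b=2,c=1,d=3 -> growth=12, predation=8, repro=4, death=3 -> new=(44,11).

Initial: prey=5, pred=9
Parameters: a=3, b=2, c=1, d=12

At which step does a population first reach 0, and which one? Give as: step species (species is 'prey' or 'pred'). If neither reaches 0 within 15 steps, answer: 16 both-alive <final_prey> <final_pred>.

Answer: 1 pred

Derivation:
Step 1: prey: 5+1-0=6; pred: 9+0-10=0
First extinction: pred at step 1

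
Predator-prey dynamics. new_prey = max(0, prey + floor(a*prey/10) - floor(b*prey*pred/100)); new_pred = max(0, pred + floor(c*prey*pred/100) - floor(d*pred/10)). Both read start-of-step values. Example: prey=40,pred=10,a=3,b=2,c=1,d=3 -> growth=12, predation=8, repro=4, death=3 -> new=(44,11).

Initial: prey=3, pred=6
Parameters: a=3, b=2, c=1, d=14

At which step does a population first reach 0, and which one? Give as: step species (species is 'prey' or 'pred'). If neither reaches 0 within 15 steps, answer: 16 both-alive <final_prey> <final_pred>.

Step 1: prey: 3+0-0=3; pred: 6+0-8=0
First extinction: pred at step 1

Answer: 1 pred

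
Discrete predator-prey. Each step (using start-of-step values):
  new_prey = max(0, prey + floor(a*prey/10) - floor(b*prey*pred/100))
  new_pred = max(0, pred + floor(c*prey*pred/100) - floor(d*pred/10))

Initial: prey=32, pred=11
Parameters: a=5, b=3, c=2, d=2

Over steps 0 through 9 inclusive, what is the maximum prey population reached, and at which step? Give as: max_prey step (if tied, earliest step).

Answer: 39 2

Derivation:
Step 1: prey: 32+16-10=38; pred: 11+7-2=16
Step 2: prey: 38+19-18=39; pred: 16+12-3=25
Step 3: prey: 39+19-29=29; pred: 25+19-5=39
Step 4: prey: 29+14-33=10; pred: 39+22-7=54
Step 5: prey: 10+5-16=0; pred: 54+10-10=54
Step 6: prey: 0+0-0=0; pred: 54+0-10=44
Step 7: prey: 0+0-0=0; pred: 44+0-8=36
Step 8: prey: 0+0-0=0; pred: 36+0-7=29
Step 9: prey: 0+0-0=0; pred: 29+0-5=24
Max prey = 39 at step 2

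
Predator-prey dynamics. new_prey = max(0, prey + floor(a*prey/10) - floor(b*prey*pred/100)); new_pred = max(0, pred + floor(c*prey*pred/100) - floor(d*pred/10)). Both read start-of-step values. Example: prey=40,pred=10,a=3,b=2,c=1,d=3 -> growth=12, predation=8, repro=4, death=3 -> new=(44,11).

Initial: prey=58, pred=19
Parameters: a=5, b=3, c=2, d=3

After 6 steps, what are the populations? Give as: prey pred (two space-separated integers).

Step 1: prey: 58+29-33=54; pred: 19+22-5=36
Step 2: prey: 54+27-58=23; pred: 36+38-10=64
Step 3: prey: 23+11-44=0; pred: 64+29-19=74
Step 4: prey: 0+0-0=0; pred: 74+0-22=52
Step 5: prey: 0+0-0=0; pred: 52+0-15=37
Step 6: prey: 0+0-0=0; pred: 37+0-11=26

Answer: 0 26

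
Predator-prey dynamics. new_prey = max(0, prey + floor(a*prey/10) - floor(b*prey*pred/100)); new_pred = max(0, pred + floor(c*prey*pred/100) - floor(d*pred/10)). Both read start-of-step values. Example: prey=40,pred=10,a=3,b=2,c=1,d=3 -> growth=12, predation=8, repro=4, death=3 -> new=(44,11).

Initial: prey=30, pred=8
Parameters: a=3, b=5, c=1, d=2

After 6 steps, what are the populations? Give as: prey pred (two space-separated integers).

Step 1: prey: 30+9-12=27; pred: 8+2-1=9
Step 2: prey: 27+8-12=23; pred: 9+2-1=10
Step 3: prey: 23+6-11=18; pred: 10+2-2=10
Step 4: prey: 18+5-9=14; pred: 10+1-2=9
Step 5: prey: 14+4-6=12; pred: 9+1-1=9
Step 6: prey: 12+3-5=10; pred: 9+1-1=9

Answer: 10 9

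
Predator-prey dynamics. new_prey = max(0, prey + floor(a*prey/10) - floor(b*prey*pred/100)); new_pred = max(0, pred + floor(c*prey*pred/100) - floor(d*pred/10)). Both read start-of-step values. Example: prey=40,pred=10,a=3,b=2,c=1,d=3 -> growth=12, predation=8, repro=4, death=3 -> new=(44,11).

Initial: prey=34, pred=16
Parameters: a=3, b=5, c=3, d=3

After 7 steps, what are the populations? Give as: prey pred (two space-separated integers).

Answer: 0 7

Derivation:
Step 1: prey: 34+10-27=17; pred: 16+16-4=28
Step 2: prey: 17+5-23=0; pred: 28+14-8=34
Step 3: prey: 0+0-0=0; pred: 34+0-10=24
Step 4: prey: 0+0-0=0; pred: 24+0-7=17
Step 5: prey: 0+0-0=0; pred: 17+0-5=12
Step 6: prey: 0+0-0=0; pred: 12+0-3=9
Step 7: prey: 0+0-0=0; pred: 9+0-2=7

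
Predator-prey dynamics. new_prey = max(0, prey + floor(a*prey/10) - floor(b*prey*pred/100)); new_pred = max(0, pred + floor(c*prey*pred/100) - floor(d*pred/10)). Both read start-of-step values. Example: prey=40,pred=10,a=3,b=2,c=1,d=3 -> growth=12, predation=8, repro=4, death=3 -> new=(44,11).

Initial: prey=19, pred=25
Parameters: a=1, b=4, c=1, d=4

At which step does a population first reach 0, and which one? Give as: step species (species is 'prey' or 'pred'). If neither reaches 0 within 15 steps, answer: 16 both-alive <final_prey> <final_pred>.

Step 1: prey: 19+1-19=1; pred: 25+4-10=19
Step 2: prey: 1+0-0=1; pred: 19+0-7=12
Step 3: prey: 1+0-0=1; pred: 12+0-4=8
Step 4: prey: 1+0-0=1; pred: 8+0-3=5
Step 5: prey: 1+0-0=1; pred: 5+0-2=3
Step 6: prey: 1+0-0=1; pred: 3+0-1=2
Step 7: prey: 1+0-0=1; pred: 2+0-0=2
Steps 8-15: state stable at prey=1, pred=2 (no change)
No extinction within 15 steps

Answer: 16 both-alive 1 2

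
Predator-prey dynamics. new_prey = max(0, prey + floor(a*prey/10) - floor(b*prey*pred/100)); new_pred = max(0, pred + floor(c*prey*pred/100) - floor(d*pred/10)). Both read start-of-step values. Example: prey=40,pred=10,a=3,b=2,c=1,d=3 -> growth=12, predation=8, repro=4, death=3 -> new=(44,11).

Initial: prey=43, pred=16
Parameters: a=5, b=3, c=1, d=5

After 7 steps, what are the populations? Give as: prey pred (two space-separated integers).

Answer: 68 20

Derivation:
Step 1: prey: 43+21-20=44; pred: 16+6-8=14
Step 2: prey: 44+22-18=48; pred: 14+6-7=13
Step 3: prey: 48+24-18=54; pred: 13+6-6=13
Step 4: prey: 54+27-21=60; pred: 13+7-6=14
Step 5: prey: 60+30-25=65; pred: 14+8-7=15
Step 6: prey: 65+32-29=68; pred: 15+9-7=17
Step 7: prey: 68+34-34=68; pred: 17+11-8=20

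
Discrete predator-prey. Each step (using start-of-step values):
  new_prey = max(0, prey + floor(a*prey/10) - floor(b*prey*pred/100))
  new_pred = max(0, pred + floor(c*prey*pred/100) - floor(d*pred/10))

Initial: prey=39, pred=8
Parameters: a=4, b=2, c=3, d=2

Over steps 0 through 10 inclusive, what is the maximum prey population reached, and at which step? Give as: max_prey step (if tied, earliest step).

Step 1: prey: 39+15-6=48; pred: 8+9-1=16
Step 2: prey: 48+19-15=52; pred: 16+23-3=36
Step 3: prey: 52+20-37=35; pred: 36+56-7=85
Step 4: prey: 35+14-59=0; pred: 85+89-17=157
Step 5: prey: 0+0-0=0; pred: 157+0-31=126
Step 6: prey: 0+0-0=0; pred: 126+0-25=101
Step 7: prey: 0+0-0=0; pred: 101+0-20=81
Step 8: prey: 0+0-0=0; pred: 81+0-16=65
Step 9: prey: 0+0-0=0; pred: 65+0-13=52
Step 10: prey: 0+0-0=0; pred: 52+0-10=42
Max prey = 52 at step 2

Answer: 52 2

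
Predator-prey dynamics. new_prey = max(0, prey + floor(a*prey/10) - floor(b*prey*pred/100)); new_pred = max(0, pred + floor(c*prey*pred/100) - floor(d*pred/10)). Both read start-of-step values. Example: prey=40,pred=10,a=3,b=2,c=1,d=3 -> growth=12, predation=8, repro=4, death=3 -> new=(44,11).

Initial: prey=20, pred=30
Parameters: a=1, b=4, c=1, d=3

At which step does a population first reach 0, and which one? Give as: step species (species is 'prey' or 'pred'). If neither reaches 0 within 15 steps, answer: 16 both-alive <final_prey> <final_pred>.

Step 1: prey: 20+2-24=0; pred: 30+6-9=27
First extinction: prey at step 1

Answer: 1 prey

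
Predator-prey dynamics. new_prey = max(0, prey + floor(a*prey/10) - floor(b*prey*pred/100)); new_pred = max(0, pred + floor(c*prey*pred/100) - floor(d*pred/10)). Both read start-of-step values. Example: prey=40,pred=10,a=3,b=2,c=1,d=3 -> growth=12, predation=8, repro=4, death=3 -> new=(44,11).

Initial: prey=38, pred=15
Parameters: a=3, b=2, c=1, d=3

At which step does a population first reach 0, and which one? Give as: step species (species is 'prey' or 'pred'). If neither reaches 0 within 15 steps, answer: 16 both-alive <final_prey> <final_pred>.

Step 1: prey: 38+11-11=38; pred: 15+5-4=16
Step 2: prey: 38+11-12=37; pred: 16+6-4=18
Step 3: prey: 37+11-13=35; pred: 18+6-5=19
Step 4: prey: 35+10-13=32; pred: 19+6-5=20
Step 5: prey: 32+9-12=29; pred: 20+6-6=20
Step 6: prey: 29+8-11=26; pred: 20+5-6=19
Step 7: prey: 26+7-9=24; pred: 19+4-5=18
Step 8: prey: 24+7-8=23; pred: 18+4-5=17
Step 9: prey: 23+6-7=22; pred: 17+3-5=15
Step 10: prey: 22+6-6=22; pred: 15+3-4=14
Step 11: prey: 22+6-6=22; pred: 14+3-4=13
Step 12: prey: 22+6-5=23; pred: 13+2-3=12
Step 13: prey: 23+6-5=24; pred: 12+2-3=11
Step 14: prey: 24+7-5=26; pred: 11+2-3=10
Step 15: prey: 26+7-5=28; pred: 10+2-3=9
No extinction within 15 steps

Answer: 16 both-alive 28 9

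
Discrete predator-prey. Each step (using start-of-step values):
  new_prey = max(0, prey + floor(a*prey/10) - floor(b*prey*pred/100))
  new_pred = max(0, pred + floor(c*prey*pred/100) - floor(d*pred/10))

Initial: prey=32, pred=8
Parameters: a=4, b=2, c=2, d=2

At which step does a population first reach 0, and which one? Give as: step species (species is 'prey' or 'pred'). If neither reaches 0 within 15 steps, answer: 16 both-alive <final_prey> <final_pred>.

Answer: 6 prey

Derivation:
Step 1: prey: 32+12-5=39; pred: 8+5-1=12
Step 2: prey: 39+15-9=45; pred: 12+9-2=19
Step 3: prey: 45+18-17=46; pred: 19+17-3=33
Step 4: prey: 46+18-30=34; pred: 33+30-6=57
Step 5: prey: 34+13-38=9; pred: 57+38-11=84
Step 6: prey: 9+3-15=0; pred: 84+15-16=83
First extinction: prey at step 6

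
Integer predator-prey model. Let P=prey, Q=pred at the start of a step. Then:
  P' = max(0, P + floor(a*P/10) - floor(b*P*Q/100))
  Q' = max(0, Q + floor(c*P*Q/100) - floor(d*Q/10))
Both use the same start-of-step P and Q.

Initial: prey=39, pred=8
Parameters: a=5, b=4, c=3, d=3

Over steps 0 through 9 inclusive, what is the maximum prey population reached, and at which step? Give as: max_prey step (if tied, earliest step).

Answer: 46 1

Derivation:
Step 1: prey: 39+19-12=46; pred: 8+9-2=15
Step 2: prey: 46+23-27=42; pred: 15+20-4=31
Step 3: prey: 42+21-52=11; pred: 31+39-9=61
Step 4: prey: 11+5-26=0; pred: 61+20-18=63
Step 5: prey: 0+0-0=0; pred: 63+0-18=45
Step 6: prey: 0+0-0=0; pred: 45+0-13=32
Step 7: prey: 0+0-0=0; pred: 32+0-9=23
Step 8: prey: 0+0-0=0; pred: 23+0-6=17
Step 9: prey: 0+0-0=0; pred: 17+0-5=12
Max prey = 46 at step 1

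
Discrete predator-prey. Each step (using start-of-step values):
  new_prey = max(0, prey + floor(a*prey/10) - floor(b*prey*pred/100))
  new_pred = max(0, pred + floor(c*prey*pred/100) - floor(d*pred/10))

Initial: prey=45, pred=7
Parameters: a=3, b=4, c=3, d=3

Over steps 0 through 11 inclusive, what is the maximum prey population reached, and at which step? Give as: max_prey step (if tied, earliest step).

Step 1: prey: 45+13-12=46; pred: 7+9-2=14
Step 2: prey: 46+13-25=34; pred: 14+19-4=29
Step 3: prey: 34+10-39=5; pred: 29+29-8=50
Step 4: prey: 5+1-10=0; pred: 50+7-15=42
Step 5: prey: 0+0-0=0; pred: 42+0-12=30
Step 6: prey: 0+0-0=0; pred: 30+0-9=21
Step 7: prey: 0+0-0=0; pred: 21+0-6=15
Step 8: prey: 0+0-0=0; pred: 15+0-4=11
Step 9: prey: 0+0-0=0; pred: 11+0-3=8
Step 10: prey: 0+0-0=0; pred: 8+0-2=6
Step 11: prey: 0+0-0=0; pred: 6+0-1=5
Max prey = 46 at step 1

Answer: 46 1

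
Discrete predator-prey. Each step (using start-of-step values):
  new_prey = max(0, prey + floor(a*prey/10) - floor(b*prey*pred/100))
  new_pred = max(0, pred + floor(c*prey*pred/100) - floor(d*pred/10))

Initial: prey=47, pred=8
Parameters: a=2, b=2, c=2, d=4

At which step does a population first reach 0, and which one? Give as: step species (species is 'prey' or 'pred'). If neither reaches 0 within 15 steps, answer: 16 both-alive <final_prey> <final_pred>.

Answer: 16 both-alive 2 2

Derivation:
Step 1: prey: 47+9-7=49; pred: 8+7-3=12
Step 2: prey: 49+9-11=47; pred: 12+11-4=19
Step 3: prey: 47+9-17=39; pred: 19+17-7=29
Step 4: prey: 39+7-22=24; pred: 29+22-11=40
Step 5: prey: 24+4-19=9; pred: 40+19-16=43
Step 6: prey: 9+1-7=3; pred: 43+7-17=33
Step 7: prey: 3+0-1=2; pred: 33+1-13=21
Step 8: prey: 2+0-0=2; pred: 21+0-8=13
Step 9: prey: 2+0-0=2; pred: 13+0-5=8
Step 10: prey: 2+0-0=2; pred: 8+0-3=5
Step 11: prey: 2+0-0=2; pred: 5+0-2=3
Step 12: prey: 2+0-0=2; pred: 3+0-1=2
Step 13: prey: 2+0-0=2; pred: 2+0-0=2
Steps 14-15: state stable at prey=2, pred=2 (no change)
No extinction within 15 steps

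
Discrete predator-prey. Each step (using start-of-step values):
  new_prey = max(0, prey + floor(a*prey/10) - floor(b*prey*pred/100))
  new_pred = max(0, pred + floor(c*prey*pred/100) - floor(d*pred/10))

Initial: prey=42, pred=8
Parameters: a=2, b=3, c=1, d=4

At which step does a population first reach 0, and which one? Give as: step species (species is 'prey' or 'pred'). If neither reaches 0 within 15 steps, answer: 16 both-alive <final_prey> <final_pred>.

Step 1: prey: 42+8-10=40; pred: 8+3-3=8
Step 2: prey: 40+8-9=39; pred: 8+3-3=8
Step 3: prey: 39+7-9=37; pred: 8+3-3=8
Step 4: prey: 37+7-8=36; pred: 8+2-3=7
Step 5: prey: 36+7-7=36; pred: 7+2-2=7
Steps 6-15: state stable at prey=36, pred=7 (no change)
No extinction within 15 steps

Answer: 16 both-alive 36 7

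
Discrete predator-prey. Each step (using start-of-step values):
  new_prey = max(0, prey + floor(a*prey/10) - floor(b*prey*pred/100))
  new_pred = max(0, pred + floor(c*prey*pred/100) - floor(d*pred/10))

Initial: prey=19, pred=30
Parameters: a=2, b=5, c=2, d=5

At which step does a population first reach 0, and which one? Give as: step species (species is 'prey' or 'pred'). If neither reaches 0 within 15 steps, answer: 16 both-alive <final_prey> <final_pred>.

Step 1: prey: 19+3-28=0; pred: 30+11-15=26
First extinction: prey at step 1

Answer: 1 prey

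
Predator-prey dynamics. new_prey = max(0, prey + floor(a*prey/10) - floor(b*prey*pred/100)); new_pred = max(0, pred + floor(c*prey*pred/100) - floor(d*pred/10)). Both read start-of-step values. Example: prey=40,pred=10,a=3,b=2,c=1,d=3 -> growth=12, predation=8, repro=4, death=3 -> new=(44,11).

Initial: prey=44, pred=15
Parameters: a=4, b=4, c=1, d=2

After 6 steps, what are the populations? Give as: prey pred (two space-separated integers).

Step 1: prey: 44+17-26=35; pred: 15+6-3=18
Step 2: prey: 35+14-25=24; pred: 18+6-3=21
Step 3: prey: 24+9-20=13; pred: 21+5-4=22
Step 4: prey: 13+5-11=7; pred: 22+2-4=20
Step 5: prey: 7+2-5=4; pred: 20+1-4=17
Step 6: prey: 4+1-2=3; pred: 17+0-3=14

Answer: 3 14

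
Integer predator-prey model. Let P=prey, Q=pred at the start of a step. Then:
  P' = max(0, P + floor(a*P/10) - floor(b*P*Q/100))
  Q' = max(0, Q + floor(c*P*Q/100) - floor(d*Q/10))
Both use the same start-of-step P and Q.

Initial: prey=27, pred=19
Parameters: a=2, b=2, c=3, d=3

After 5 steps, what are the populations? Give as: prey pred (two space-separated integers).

Answer: 1 28

Derivation:
Step 1: prey: 27+5-10=22; pred: 19+15-5=29
Step 2: prey: 22+4-12=14; pred: 29+19-8=40
Step 3: prey: 14+2-11=5; pred: 40+16-12=44
Step 4: prey: 5+1-4=2; pred: 44+6-13=37
Step 5: prey: 2+0-1=1; pred: 37+2-11=28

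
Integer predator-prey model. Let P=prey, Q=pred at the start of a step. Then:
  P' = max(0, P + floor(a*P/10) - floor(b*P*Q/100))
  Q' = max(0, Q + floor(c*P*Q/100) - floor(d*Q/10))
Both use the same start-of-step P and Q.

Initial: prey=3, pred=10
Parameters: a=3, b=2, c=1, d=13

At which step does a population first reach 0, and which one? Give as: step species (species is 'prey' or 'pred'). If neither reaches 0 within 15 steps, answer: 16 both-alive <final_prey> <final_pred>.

Step 1: prey: 3+0-0=3; pred: 10+0-13=0
First extinction: pred at step 1

Answer: 1 pred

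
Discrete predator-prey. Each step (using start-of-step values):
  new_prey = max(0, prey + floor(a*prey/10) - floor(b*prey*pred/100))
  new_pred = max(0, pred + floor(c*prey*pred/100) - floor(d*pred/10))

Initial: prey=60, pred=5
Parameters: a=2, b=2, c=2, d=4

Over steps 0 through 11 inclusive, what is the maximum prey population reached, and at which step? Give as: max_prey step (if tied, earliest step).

Step 1: prey: 60+12-6=66; pred: 5+6-2=9
Step 2: prey: 66+13-11=68; pred: 9+11-3=17
Step 3: prey: 68+13-23=58; pred: 17+23-6=34
Step 4: prey: 58+11-39=30; pred: 34+39-13=60
Step 5: prey: 30+6-36=0; pred: 60+36-24=72
Step 6: prey: 0+0-0=0; pred: 72+0-28=44
Step 7: prey: 0+0-0=0; pred: 44+0-17=27
Step 8: prey: 0+0-0=0; pred: 27+0-10=17
Step 9: prey: 0+0-0=0; pred: 17+0-6=11
Step 10: prey: 0+0-0=0; pred: 11+0-4=7
Step 11: prey: 0+0-0=0; pred: 7+0-2=5
Max prey = 68 at step 2

Answer: 68 2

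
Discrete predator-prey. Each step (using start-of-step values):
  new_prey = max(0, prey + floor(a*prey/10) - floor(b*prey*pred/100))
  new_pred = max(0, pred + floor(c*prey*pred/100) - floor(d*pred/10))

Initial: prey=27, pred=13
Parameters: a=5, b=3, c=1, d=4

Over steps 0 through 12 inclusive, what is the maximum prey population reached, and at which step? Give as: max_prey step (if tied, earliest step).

Answer: 94 7

Derivation:
Step 1: prey: 27+13-10=30; pred: 13+3-5=11
Step 2: prey: 30+15-9=36; pred: 11+3-4=10
Step 3: prey: 36+18-10=44; pred: 10+3-4=9
Step 4: prey: 44+22-11=55; pred: 9+3-3=9
Step 5: prey: 55+27-14=68; pred: 9+4-3=10
Step 6: prey: 68+34-20=82; pred: 10+6-4=12
Step 7: prey: 82+41-29=94; pred: 12+9-4=17
Step 8: prey: 94+47-47=94; pred: 17+15-6=26
Step 9: prey: 94+47-73=68; pred: 26+24-10=40
Step 10: prey: 68+34-81=21; pred: 40+27-16=51
Step 11: prey: 21+10-32=0; pred: 51+10-20=41
Step 12: prey: 0+0-0=0; pred: 41+0-16=25
Max prey = 94 at step 7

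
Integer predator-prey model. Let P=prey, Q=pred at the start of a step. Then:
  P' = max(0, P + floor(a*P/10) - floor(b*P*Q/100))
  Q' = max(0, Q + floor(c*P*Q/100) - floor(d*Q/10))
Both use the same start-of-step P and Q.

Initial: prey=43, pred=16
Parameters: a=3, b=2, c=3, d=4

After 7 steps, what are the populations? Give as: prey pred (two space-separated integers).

Answer: 0 14

Derivation:
Step 1: prey: 43+12-13=42; pred: 16+20-6=30
Step 2: prey: 42+12-25=29; pred: 30+37-12=55
Step 3: prey: 29+8-31=6; pred: 55+47-22=80
Step 4: prey: 6+1-9=0; pred: 80+14-32=62
Step 5: prey: 0+0-0=0; pred: 62+0-24=38
Step 6: prey: 0+0-0=0; pred: 38+0-15=23
Step 7: prey: 0+0-0=0; pred: 23+0-9=14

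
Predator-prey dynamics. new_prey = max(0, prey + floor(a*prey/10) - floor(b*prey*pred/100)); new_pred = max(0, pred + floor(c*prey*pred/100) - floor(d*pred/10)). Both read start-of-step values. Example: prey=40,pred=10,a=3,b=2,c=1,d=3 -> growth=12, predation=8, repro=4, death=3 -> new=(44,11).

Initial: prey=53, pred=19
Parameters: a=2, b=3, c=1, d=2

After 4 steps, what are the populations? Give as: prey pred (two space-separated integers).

Answer: 1 24

Derivation:
Step 1: prey: 53+10-30=33; pred: 19+10-3=26
Step 2: prey: 33+6-25=14; pred: 26+8-5=29
Step 3: prey: 14+2-12=4; pred: 29+4-5=28
Step 4: prey: 4+0-3=1; pred: 28+1-5=24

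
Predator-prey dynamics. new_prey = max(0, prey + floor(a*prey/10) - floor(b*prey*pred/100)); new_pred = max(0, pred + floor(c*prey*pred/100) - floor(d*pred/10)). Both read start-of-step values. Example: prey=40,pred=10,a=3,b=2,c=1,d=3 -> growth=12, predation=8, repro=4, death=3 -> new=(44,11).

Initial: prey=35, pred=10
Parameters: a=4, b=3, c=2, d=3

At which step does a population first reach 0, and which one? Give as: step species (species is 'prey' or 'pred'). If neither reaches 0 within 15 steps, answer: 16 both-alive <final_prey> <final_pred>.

Answer: 16 both-alive 1 3

Derivation:
Step 1: prey: 35+14-10=39; pred: 10+7-3=14
Step 2: prey: 39+15-16=38; pred: 14+10-4=20
Step 3: prey: 38+15-22=31; pred: 20+15-6=29
Step 4: prey: 31+12-26=17; pred: 29+17-8=38
Step 5: prey: 17+6-19=4; pred: 38+12-11=39
Step 6: prey: 4+1-4=1; pred: 39+3-11=31
Step 7: prey: 1+0-0=1; pred: 31+0-9=22
Step 8: prey: 1+0-0=1; pred: 22+0-6=16
Step 9: prey: 1+0-0=1; pred: 16+0-4=12
Step 10: prey: 1+0-0=1; pred: 12+0-3=9
Step 11: prey: 1+0-0=1; pred: 9+0-2=7
Step 12: prey: 1+0-0=1; pred: 7+0-2=5
Step 13: prey: 1+0-0=1; pred: 5+0-1=4
Step 14: prey: 1+0-0=1; pred: 4+0-1=3
Step 15: prey: 1+0-0=1; pred: 3+0-0=3
No extinction within 15 steps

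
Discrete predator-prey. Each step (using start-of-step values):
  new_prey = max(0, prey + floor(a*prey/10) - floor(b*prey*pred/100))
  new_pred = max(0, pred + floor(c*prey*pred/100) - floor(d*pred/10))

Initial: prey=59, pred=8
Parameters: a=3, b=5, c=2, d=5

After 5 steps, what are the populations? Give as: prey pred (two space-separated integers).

Answer: 1 8

Derivation:
Step 1: prey: 59+17-23=53; pred: 8+9-4=13
Step 2: prey: 53+15-34=34; pred: 13+13-6=20
Step 3: prey: 34+10-34=10; pred: 20+13-10=23
Step 4: prey: 10+3-11=2; pred: 23+4-11=16
Step 5: prey: 2+0-1=1; pred: 16+0-8=8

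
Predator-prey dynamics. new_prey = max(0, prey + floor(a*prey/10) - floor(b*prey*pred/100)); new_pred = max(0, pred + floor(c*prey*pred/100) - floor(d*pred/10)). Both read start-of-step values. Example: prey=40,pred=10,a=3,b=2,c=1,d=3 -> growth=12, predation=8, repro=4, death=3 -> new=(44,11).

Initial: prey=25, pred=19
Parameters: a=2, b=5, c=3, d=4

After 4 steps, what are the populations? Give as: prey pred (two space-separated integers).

Step 1: prey: 25+5-23=7; pred: 19+14-7=26
Step 2: prey: 7+1-9=0; pred: 26+5-10=21
Step 3: prey: 0+0-0=0; pred: 21+0-8=13
Step 4: prey: 0+0-0=0; pred: 13+0-5=8

Answer: 0 8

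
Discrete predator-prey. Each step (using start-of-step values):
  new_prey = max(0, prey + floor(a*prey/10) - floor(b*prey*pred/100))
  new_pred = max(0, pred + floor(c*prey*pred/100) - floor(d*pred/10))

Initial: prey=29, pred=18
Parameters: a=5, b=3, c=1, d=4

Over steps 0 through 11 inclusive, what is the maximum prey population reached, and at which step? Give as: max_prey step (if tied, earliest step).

Answer: 64 10

Derivation:
Step 1: prey: 29+14-15=28; pred: 18+5-7=16
Step 2: prey: 28+14-13=29; pred: 16+4-6=14
Step 3: prey: 29+14-12=31; pred: 14+4-5=13
Step 4: prey: 31+15-12=34; pred: 13+4-5=12
Step 5: prey: 34+17-12=39; pred: 12+4-4=12
Step 6: prey: 39+19-14=44; pred: 12+4-4=12
Step 7: prey: 44+22-15=51; pred: 12+5-4=13
Step 8: prey: 51+25-19=57; pred: 13+6-5=14
Step 9: prey: 57+28-23=62; pred: 14+7-5=16
Step 10: prey: 62+31-29=64; pred: 16+9-6=19
Step 11: prey: 64+32-36=60; pred: 19+12-7=24
Max prey = 64 at step 10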